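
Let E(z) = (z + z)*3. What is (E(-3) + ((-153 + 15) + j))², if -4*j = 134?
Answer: 143641/4 ≈ 35910.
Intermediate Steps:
j = -67/2 (j = -¼*134 = -67/2 ≈ -33.500)
E(z) = 6*z (E(z) = (2*z)*3 = 6*z)
(E(-3) + ((-153 + 15) + j))² = (6*(-3) + ((-153 + 15) - 67/2))² = (-18 + (-138 - 67/2))² = (-18 - 343/2)² = (-379/2)² = 143641/4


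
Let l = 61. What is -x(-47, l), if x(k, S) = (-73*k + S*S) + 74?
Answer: -7226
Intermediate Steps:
x(k, S) = 74 + S² - 73*k (x(k, S) = (-73*k + S²) + 74 = (S² - 73*k) + 74 = 74 + S² - 73*k)
-x(-47, l) = -(74 + 61² - 73*(-47)) = -(74 + 3721 + 3431) = -1*7226 = -7226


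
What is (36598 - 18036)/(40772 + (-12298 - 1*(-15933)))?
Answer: 18562/44407 ≈ 0.41800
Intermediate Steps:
(36598 - 18036)/(40772 + (-12298 - 1*(-15933))) = 18562/(40772 + (-12298 + 15933)) = 18562/(40772 + 3635) = 18562/44407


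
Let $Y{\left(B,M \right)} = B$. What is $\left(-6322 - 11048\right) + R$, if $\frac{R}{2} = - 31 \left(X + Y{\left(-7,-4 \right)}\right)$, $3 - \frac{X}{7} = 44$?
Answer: $858$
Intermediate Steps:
$X = -287$ ($X = 21 - 308 = -287$)
$R = 18228$ ($R = 2 \left(- 31 \left(-287 - 7\right)\right) = 2 \left(\left(-31\right) \left(-294\right)\right) = 2 \cdot 9114 = 18228$)
$\left(-6322 - 11048\right) + R = \left(-6322 - 11048\right) + 18228 = -17370 + 18228 = 858$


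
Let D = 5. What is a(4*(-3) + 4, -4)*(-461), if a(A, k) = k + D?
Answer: -461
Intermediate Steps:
a(A, k) = 5 + k (a(A, k) = k + 5 = 5 + k)
a(4*(-3) + 4, -4)*(-461) = (5 - 4)*(-461) = 1*(-461) = -461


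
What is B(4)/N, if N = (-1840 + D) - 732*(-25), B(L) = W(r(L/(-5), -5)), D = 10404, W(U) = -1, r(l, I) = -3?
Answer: -1/26864 ≈ -3.7225e-5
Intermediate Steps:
B(L) = -1
N = 26864 (N = (-1840 + 10404) - 732*(-25) = 8564 + 18300 = 26864)
B(4)/N = -1/26864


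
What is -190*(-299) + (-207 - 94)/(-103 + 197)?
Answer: 5339839/94 ≈ 56807.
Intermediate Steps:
-190*(-299) + (-207 - 94)/(-103 + 197) = 56810 - 301/94 = 5339839/94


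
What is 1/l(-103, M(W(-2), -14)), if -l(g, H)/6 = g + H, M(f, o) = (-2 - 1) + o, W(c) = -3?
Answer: 1/720 ≈ 0.0013889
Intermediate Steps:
M(f, o) = -3 + o
l(g, H) = -6*H - 6*g (l(g, H) = -6*(g + H) = -6*(H + g) = -6*H - 6*g)
1/l(-103, M(W(-2), -14)) = 1/(-6*(-3 - 14) - 6*(-103)) = 1/(-6*(-17) + 618) = 1/(102 + 618) = 1/720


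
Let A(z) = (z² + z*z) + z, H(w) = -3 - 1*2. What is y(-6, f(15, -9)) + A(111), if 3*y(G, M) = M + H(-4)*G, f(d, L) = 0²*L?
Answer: 24763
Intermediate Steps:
H(w) = -5 (H(w) = -3 - 2 = -5)
f(d, L) = 0 (f(d, L) = 0*L = 0)
y(G, M) = -5*G/3 + M/3 (y(G, M) = (M - 5*G)/3 = -5*G/3 + M/3)
A(z) = z + 2*z² (A(z) = (z² + z²) + z = 2*z² + z = z + 2*z²)
y(-6, f(15, -9)) + A(111) = (-5/3*(-6) + (⅓)*0) + 111*(1 + 2*111) = (10 + 0) + 111*(1 + 222) = 10 + 111*223 = 10 + 24753 = 24763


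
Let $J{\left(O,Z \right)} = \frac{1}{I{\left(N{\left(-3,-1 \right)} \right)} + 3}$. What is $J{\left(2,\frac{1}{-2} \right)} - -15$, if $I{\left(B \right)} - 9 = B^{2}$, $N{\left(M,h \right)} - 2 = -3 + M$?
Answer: $\frac{421}{28} \approx 15.036$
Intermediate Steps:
$N{\left(M,h \right)} = -1 + M$ ($N{\left(M,h \right)} = 2 + \left(-3 + M\right) = -1 + M$)
$I{\left(B \right)} = 9 + B^{2}$
$J{\left(O,Z \right)} = \frac{1}{28}$ ($J{\left(O,Z \right)} = \frac{1}{\left(9 + \left(-1 - 3\right)^{2}\right) + 3} = \frac{1}{\left(9 + \left(-4\right)^{2}\right) + 3} = \frac{1}{\left(9 + 16\right) + 3} = \frac{1}{25 + 3} = \frac{1}{28}$)
$J{\left(2,\frac{1}{-2} \right)} - -15 = \frac{1}{28} - -15 = \frac{1}{28} + 15 = \frac{421}{28}$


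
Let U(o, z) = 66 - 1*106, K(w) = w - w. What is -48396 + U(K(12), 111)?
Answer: -48436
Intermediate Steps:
K(w) = 0
U(o, z) = -40 (U(o, z) = 66 - 106 = -40)
-48396 + U(K(12), 111) = -48396 - 40 = -48436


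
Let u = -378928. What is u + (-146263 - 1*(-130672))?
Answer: -394519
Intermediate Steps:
u + (-146263 - 1*(-130672)) = -378928 + (-146263 - 1*(-130672)) = -378928 + (-146263 + 130672) = -378928 - 15591 = -394519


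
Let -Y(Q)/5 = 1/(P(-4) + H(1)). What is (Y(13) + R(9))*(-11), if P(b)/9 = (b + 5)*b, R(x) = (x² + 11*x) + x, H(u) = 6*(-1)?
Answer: -87373/42 ≈ -2080.3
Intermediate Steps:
H(u) = -6
R(x) = x² + 12*x
P(b) = 9*b*(5 + b) (P(b) = 9*((b + 5)*b) = 9*((5 + b)*b) = 9*(b*(5 + b)) = 9*b*(5 + b))
Y(Q) = 5/42 (Y(Q) = -5/(9*(-4)*(5 - 4) - 6) = -5/(9*(-4)*1 - 6) = -5/(-36 - 6) = -5/(-42) = -5*(-1/42) = 5/42)
(Y(13) + R(9))*(-11) = (5/42 + 9*(12 + 9))*(-11) = (5/42 + 9*21)*(-11) = (5/42 + 189)*(-11) = (7943/42)*(-11) = -87373/42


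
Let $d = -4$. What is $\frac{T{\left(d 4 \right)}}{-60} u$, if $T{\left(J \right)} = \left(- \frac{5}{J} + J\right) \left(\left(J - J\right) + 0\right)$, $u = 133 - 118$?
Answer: $0$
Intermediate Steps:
$u = 15$ ($u = 133 - 118 = 15$)
$T{\left(J \right)} = 0$ ($T{\left(J \right)} = \left(J - \frac{5}{J}\right) \left(0 + 0\right) = \left(J - \frac{5}{J}\right) 0 = 0$)
$\frac{T{\left(d 4 \right)}}{-60} u = \frac{0}{-60} \cdot 15 = 0 \left(- \frac{1}{60}\right) 15 = 0 \cdot 15 = 0$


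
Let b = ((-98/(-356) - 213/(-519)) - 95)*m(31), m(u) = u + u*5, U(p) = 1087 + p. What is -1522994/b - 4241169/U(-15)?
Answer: -30281279292307/7825637520 ≈ -3869.5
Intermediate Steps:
m(u) = 6*u (m(u) = u + 5*u = 6*u)
b = -270101295/15397 (b = ((-98/(-356) - 213/(-519)) - 95)*(6*31) = ((-98*(-1/356) - 213*(-1/519)) - 95)*186 = ((49/178 + 71/173) - 95)*186 = (21115/30794 - 95)*186 = -2904315/30794*186 = -270101295/15397 ≈ -17542.)
-1522994/b - 4241169/U(-15) = -1522994/(-270101295/15397) - 4241169/(1087 - 15) = -1522994*(-15397/270101295) - 4241169/1072 = 633771314/7300035 - 4241169*1/1072 = 633771314/7300035 - 4241169/1072 = -30281279292307/7825637520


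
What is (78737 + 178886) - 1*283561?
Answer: -25938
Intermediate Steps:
(78737 + 178886) - 1*283561 = 257623 - 283561 = -25938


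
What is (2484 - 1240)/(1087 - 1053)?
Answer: 622/17 ≈ 36.588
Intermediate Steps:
(2484 - 1240)/(1087 - 1053) = 1244/34 = 1244*(1/34) = 622/17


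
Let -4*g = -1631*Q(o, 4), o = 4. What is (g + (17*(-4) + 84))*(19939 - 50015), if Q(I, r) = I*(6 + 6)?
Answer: -589128688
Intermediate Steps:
Q(I, r) = 12*I (Q(I, r) = I*12 = 12*I)
g = 19572 (g = -(-1631)*12*4/4 = -(-1631)*48/4 = -1/4*(-78288) = 19572)
(g + (17*(-4) + 84))*(19939 - 50015) = (19572 + (17*(-4) + 84))*(19939 - 50015) = (19572 + (-68 + 84))*(-30076) = (19572 + 16)*(-30076) = 19588*(-30076) = -589128688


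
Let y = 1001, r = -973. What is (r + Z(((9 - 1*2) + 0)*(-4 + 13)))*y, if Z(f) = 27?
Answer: -946946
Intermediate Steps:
(r + Z(((9 - 1*2) + 0)*(-4 + 13)))*y = (-973 + 27)*1001 = -946*1001 = -946946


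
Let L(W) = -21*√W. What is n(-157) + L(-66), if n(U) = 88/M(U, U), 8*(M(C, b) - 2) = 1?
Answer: 704/17 - 21*I*√66 ≈ 41.412 - 170.6*I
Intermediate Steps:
M(C, b) = 17/8 (M(C, b) = 2 + (⅛)*1 = 2 + ⅛ = 17/8)
n(U) = 704/17 (n(U) = 88/(17/8) = 88*(8/17) = 704/17)
n(-157) + L(-66) = 704/17 - 21*I*√66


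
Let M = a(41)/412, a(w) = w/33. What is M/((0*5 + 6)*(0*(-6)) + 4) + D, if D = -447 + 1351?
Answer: 49163177/54384 ≈ 904.00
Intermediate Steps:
a(w) = w/33 (a(w) = w*(1/33) = w/33)
M = 41/13596 (M = ((1/33)*41)/412 = (41/33)*(1/412) = 41/13596 ≈ 0.0030156)
D = 904
M/((0*5 + 6)*(0*(-6)) + 4) + D = 41/(13596*((0*5 + 6)*(0*(-6)) + 4)) + 904 = 41/(13596*((0 + 6)*0 + 4)) + 904 = 41/(13596*(6*0 + 4)) + 904 = 41/(13596*(0 + 4)) + 904 = (41/13596)/4 + 904 = (41/13596)*(¼) + 904 = 41/54384 + 904 = 49163177/54384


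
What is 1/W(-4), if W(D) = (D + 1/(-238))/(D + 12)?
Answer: -1904/953 ≈ -1.9979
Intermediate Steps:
W(D) = (-1/238 + D)/(12 + D) (W(D) = (D - 1/238)/(12 + D) = (-1/238 + D)/(12 + D))
1/W(-4) = 1/((-1/238 - 4)/(12 - 4)) = 1/(-953/238/8) = 1/((⅛)*(-953/238)) = 1/(-953/1904) = -1904/953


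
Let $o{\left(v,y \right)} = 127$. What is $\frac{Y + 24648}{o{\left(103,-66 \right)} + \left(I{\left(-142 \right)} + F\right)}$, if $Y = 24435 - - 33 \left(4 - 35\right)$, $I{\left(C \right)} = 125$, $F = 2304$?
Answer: $\frac{1335}{71} \approx 18.803$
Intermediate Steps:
$Y = 23412$ ($Y = 24435 - \left(-33\right) \left(-31\right) = 24435 - 1023 = 23412$)
$\frac{Y + 24648}{o{\left(103,-66 \right)} + \left(I{\left(-142 \right)} + F\right)} = \frac{23412 + 24648}{127 + \left(125 + 2304\right)} = \frac{48060}{127 + 2429} = \frac{48060}{2556} = 48060 \cdot \frac{1}{2556} = \frac{1335}{71}$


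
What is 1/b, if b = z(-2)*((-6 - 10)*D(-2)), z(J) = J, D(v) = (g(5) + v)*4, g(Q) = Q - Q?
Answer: -1/256 ≈ -0.0039063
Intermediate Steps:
g(Q) = 0
D(v) = 4*v (D(v) = (0 + v)*4 = v*4 = 4*v)
b = -256 (b = -2*(-6 - 10)*4*(-2) = -(-32)*(-8) = -2*128 = -256)
1/b = 1/(-256) = -1/256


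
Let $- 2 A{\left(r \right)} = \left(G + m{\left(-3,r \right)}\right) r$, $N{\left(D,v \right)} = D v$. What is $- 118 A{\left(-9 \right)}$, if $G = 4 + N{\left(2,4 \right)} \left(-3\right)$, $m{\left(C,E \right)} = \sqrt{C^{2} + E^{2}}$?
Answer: $10620 - 1593 \sqrt{10} \approx 5582.5$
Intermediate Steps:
$G = -20$ ($G = 4 + 2 \cdot 4 \left(-3\right) = 4 + 8 \left(-3\right) = 4 - 24 = -20$)
$A{\left(r \right)} = - \frac{r \left(-20 + \sqrt{9 + r^{2}}\right)}{2}$ ($A{\left(r \right)} = - \frac{\left(-20 + \sqrt{\left(-3\right)^{2} + r^{2}}\right) r}{2} = - \frac{\left(-20 + \sqrt{9 + r^{2}}\right) r}{2} = - \frac{r \left(-20 + \sqrt{9 + r^{2}}\right)}{2}$)
$- 118 A{\left(-9 \right)} = - 118 \cdot \frac{1}{2} \left(-9\right) \left(20 - \sqrt{9 + \left(-9\right)^{2}}\right) = - 118 \cdot \frac{1}{2} \left(-9\right) \left(20 - \sqrt{9 + 81}\right) = - 118 \cdot \frac{1}{2} \left(-9\right) \left(20 - \sqrt{90}\right) = - 118 \cdot \frac{1}{2} \left(-9\right) \left(20 - 3 \sqrt{10}\right) = - 118 \left(-90 + \frac{27 \sqrt{10}}{2}\right) = 10620 - 1593 \sqrt{10}$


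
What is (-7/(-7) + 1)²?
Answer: 4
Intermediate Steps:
(-7/(-7) + 1)² = (-7*(-⅐) + 1)² = (1 + 1)² = 2² = 4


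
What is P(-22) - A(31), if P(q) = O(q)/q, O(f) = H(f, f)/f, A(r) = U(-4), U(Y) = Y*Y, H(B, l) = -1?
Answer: -7745/484 ≈ -16.002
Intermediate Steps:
U(Y) = Y**2
A(r) = 16 (A(r) = (-4)**2 = 16)
O(f) = -1/f
P(q) = -1/q**2 (P(q) = (-1/q)/q = -1/q**2)
P(-22) - A(31) = -1/(-22)**2 - 1*16 = -1*1/484 - 16 = -1/484 - 16 = -7745/484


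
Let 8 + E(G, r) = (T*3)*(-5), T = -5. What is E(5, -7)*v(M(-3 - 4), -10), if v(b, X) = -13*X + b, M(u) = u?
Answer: 8241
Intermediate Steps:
v(b, X) = b - 13*X
E(G, r) = 67 (E(G, r) = -8 - 5*3*(-5) = -8 - 15*(-5) = -8 + 75 = 67)
E(5, -7)*v(M(-3 - 4), -10) = 67*((-3 - 4) - 13*(-10)) = 67*(-7 + 130) = 67*123 = 8241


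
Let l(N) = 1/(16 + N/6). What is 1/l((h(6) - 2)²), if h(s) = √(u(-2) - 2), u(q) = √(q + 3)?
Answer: 33/2 - 2*I/3 ≈ 16.5 - 0.66667*I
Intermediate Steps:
u(q) = √(3 + q)
h(s) = I (h(s) = √(√(3 - 2) - 2) = √(√1 - 2) = √(1 - 2) = √(-1) = I)
l(N) = 1/(16 + N/6) (l(N) = 1/(16 + N*(⅙)) = 1/(16 + N/6))
1/l((h(6) - 2)²) = 1/(6/(96 + (I - 2)²)) = 1/(6/(96 + (-2 + I)²)) = 16 + (-2 + I)²/6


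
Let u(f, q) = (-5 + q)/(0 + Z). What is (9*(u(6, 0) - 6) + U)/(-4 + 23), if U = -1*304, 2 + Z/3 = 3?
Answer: -373/19 ≈ -19.632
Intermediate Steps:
Z = 3 (Z = -6 + 3*3 = -6 + 9 = 3)
u(f, q) = -5/3 + q/3 (u(f, q) = (-5 + q)/(0 + 3) = (-5 + q)/3 = (-5 + q)*(⅓) = -5/3 + q/3)
U = -304
(9*(u(6, 0) - 6) + U)/(-4 + 23) = (9*((-5/3 + (⅓)*0) - 6) - 304)/(-4 + 23) = (9*((-5/3 + 0) - 6) - 304)/19 = (9*(-5/3 - 6) - 304)*(1/19) = (9*(-23/3) - 304)*(1/19) = (-69 - 304)*(1/19) = -373*1/19 = -373/19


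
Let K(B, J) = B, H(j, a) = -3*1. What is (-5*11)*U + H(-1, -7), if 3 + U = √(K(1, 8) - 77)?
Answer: 162 - 110*I*√19 ≈ 162.0 - 479.48*I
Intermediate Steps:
H(j, a) = -3
U = -3 + 2*I*√19 (U = -3 + √(1 - 77) = -3 + √(-76) = -3 + 2*I*√19 ≈ -3.0 + 8.7178*I)
(-5*11)*U + H(-1, -7) = (-5*11)*(-3 + 2*I*√19) - 3 = -55*(-3 + 2*I*√19) - 3 = (165 - 110*I*√19) - 3 = 162 - 110*I*√19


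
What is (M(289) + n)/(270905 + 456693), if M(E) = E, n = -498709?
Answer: -249210/363799 ≈ -0.68502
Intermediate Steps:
(M(289) + n)/(270905 + 456693) = (289 - 498709)/(270905 + 456693) = -498420/727598 = -498420*1/727598 = -249210/363799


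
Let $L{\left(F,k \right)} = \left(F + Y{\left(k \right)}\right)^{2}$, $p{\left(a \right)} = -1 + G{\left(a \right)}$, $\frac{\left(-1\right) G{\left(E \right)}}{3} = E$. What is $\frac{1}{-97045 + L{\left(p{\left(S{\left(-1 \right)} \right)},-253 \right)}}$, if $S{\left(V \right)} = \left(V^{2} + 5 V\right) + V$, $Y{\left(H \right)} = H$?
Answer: $- \frac{1}{39924} \approx -2.5048 \cdot 10^{-5}$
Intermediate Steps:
$G{\left(E \right)} = - 3 E$
$S{\left(V \right)} = V^{2} + 6 V$
$p{\left(a \right)} = -1 - 3 a$
$L{\left(F,k \right)} = \left(F + k\right)^{2}$
$\frac{1}{-97045 + L{\left(p{\left(S{\left(-1 \right)} \right)},-253 \right)}} = \frac{1}{-97045 + \left(\left(-1 - 3 \left(- (6 - 1)\right)\right) - 253\right)^{2}} = \frac{1}{-97045 + \left(\left(-1 - 3 \left(\left(-1\right) 5\right)\right) - 253\right)^{2}} = \frac{1}{-97045 + \left(\left(-1 - -15\right) - 253\right)^{2}} = \frac{1}{-97045 + \left(\left(-1 + 15\right) - 253\right)^{2}} = \frac{1}{-97045 + \left(14 - 253\right)^{2}} = \frac{1}{-97045 + \left(-239\right)^{2}} = \frac{1}{-97045 + 57121} = \frac{1}{-39924} = - \frac{1}{39924}$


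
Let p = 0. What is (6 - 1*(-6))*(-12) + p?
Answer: -144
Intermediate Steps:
(6 - 1*(-6))*(-12) + p = (6 - 1*(-6))*(-12) + 0 = (6 + 6)*(-12) + 0 = 12*(-12) + 0 = -144 + 0 = -144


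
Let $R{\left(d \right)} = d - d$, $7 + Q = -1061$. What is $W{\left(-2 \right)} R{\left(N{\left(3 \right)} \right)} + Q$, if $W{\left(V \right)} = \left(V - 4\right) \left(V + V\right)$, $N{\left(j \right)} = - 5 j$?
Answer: $-1068$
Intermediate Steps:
$Q = -1068$ ($Q = -7 - 1061 = -1068$)
$R{\left(d \right)} = 0$
$W{\left(V \right)} = 2 V \left(-4 + V\right)$ ($W{\left(V \right)} = \left(-4 + V\right) 2 V = 2 V \left(-4 + V\right)$)
$W{\left(-2 \right)} R{\left(N{\left(3 \right)} \right)} + Q = 2 \left(-2\right) \left(-4 - 2\right) 0 - 1068 = 2 \left(-2\right) \left(-6\right) 0 - 1068 = 24 \cdot 0 - 1068 = 0 - 1068 = -1068$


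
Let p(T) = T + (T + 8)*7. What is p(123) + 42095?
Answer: 43135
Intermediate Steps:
p(T) = 56 + 8*T (p(T) = T + (8 + T)*7 = T + (56 + 7*T) = 56 + 8*T)
p(123) + 42095 = (56 + 8*123) + 42095 = (56 + 984) + 42095 = 1040 + 42095 = 43135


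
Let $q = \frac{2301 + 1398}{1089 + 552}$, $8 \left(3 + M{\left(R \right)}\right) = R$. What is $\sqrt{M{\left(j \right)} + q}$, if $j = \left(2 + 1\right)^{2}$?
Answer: $\frac{\sqrt{1814946}}{2188} \approx 0.61572$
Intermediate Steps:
$j = 9$ ($j = 3^{2} = 9$)
$M{\left(R \right)} = -3 + \frac{R}{8}$
$q = \frac{1233}{547}$ ($q = \frac{3699}{1641} = 3699 \cdot \frac{1}{1641} = \frac{1233}{547} \approx 2.2541$)
$\sqrt{M{\left(j \right)} + q} = \sqrt{\left(-3 + \frac{1}{8} \cdot 9\right) + \frac{1233}{547}} = \sqrt{\left(-3 + \frac{9}{8}\right) + \frac{1233}{547}} = \sqrt{- \frac{15}{8} + \frac{1233}{547}} = \sqrt{\frac{1659}{4376}} = \frac{\sqrt{1814946}}{2188}$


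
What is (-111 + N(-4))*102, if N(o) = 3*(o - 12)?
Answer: -16218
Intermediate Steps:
N(o) = -36 + 3*o (N(o) = 3*(-12 + o) = -36 + 3*o)
(-111 + N(-4))*102 = (-111 + (-36 + 3*(-4)))*102 = (-111 + (-36 - 12))*102 = (-111 - 48)*102 = -159*102 = -16218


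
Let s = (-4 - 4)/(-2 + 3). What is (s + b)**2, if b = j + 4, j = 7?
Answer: 9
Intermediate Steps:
b = 11 (b = 7 + 4 = 11)
s = -8 (s = -8/1 = -8*1 = -8)
(s + b)**2 = (-8 + 11)**2 = 3**2 = 9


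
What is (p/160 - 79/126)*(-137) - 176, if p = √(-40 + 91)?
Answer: -11353/126 - 137*√51/160 ≈ -96.218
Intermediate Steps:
p = √51 ≈ 7.1414
(p/160 - 79/126)*(-137) - 176 = (√51/160 - 79/126)*(-137) - 176 = (-79/126 + √51/160)*(-137) - 176 = (10823/126 - 137*√51/160) - 176 = -11353/126 - 137*√51/160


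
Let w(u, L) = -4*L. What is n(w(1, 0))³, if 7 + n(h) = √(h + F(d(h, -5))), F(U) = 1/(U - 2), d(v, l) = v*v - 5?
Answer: -340 + 1028*I*√7/49 ≈ -340.0 + 55.507*I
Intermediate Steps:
d(v, l) = -5 + v² (d(v, l) = v² - 5 = -5 + v²)
F(U) = 1/(-2 + U)
n(h) = -7 + √(h + 1/(-7 + h²)) (n(h) = -7 + √(h + 1/(-2 + (-5 + h²))) = -7 + √(h + 1/(-7 + h²)))
n(w(1, 0))³ = (-7 + √((1 + (-4*0)*(-7 + (-4*0)²))/(-7 + (-4*0)²)))³ = (-7 + √((1 + 0*(-7 + 0²))/(-7 + 0²)))³ = (-7 + √((1 + 0*(-7 + 0))/(-7 + 0)))³ = (-7 + √((1 + 0*(-7))/(-7)))³ = (-7 + √(-(1 + 0)/7))³ = (-7 + √(-⅐*1))³ = (-7 + √(-⅐))³ = (-7 + I*√7/7)³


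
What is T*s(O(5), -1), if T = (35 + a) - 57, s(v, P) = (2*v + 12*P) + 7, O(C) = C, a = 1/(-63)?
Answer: -6935/63 ≈ -110.08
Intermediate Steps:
a = -1/63 ≈ -0.015873
s(v, P) = 7 + 2*v + 12*P
T = -1387/63 (T = (35 - 1/63) - 57 = 2204/63 - 57 = -1387/63 ≈ -22.016)
T*s(O(5), -1) = -1387*(7 + 2*5 + 12*(-1))/63 = -1387*(7 + 10 - 12)/63 = -1387/63*5 = -6935/63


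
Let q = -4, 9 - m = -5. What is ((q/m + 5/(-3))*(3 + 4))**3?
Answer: -68921/27 ≈ -2552.6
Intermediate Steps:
m = 14 (m = 9 - 1*(-5) = 9 + 5 = 14)
((q/m + 5/(-3))*(3 + 4))**3 = ((-4/14 + 5/(-3))*(3 + 4))**3 = ((-4*1/14 + 5*(-1/3))*7)**3 = ((-2/7 - 5/3)*7)**3 = (-41/21*7)**3 = (-41/3)**3 = -68921/27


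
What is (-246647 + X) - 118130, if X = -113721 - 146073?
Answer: -624571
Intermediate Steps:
X = -259794
(-246647 + X) - 118130 = (-246647 - 259794) - 118130 = -506441 - 118130 = -624571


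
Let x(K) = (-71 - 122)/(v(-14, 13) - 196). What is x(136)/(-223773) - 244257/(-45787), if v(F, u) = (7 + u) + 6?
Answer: 9291871845479/1741802039670 ≈ 5.3346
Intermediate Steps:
v(F, u) = 13 + u
x(K) = 193/170 (x(K) = (-71 - 122)/((13 + 13) - 196) = -193/(26 - 196) = -193/(-170) = -193*(-1/170) = 193/170)
x(136)/(-223773) - 244257/(-45787) = (193/170)/(-223773) - 244257/(-45787) = (193/170)*(-1/223773) - 244257*(-1/45787) = -193/38041410 + 244257/45787 = 9291871845479/1741802039670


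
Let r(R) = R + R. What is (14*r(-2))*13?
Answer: -728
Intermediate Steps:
r(R) = 2*R
(14*r(-2))*13 = (14*(2*(-2)))*13 = (14*(-4))*13 = -56*13 = -728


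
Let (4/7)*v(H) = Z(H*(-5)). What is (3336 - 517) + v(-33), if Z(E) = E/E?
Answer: 11283/4 ≈ 2820.8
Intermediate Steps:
Z(E) = 1
v(H) = 7/4 (v(H) = (7/4)*1 = 7/4)
(3336 - 517) + v(-33) = (3336 - 517) + 7/4 = 2819 + 7/4 = 11283/4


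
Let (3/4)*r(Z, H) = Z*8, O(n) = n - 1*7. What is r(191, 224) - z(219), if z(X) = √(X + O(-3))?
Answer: 6112/3 - √209 ≈ 2022.9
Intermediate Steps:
O(n) = -7 + n (O(n) = n - 7 = -7 + n)
r(Z, H) = 32*Z/3 (r(Z, H) = 4*(Z*8)/3 = 4*(8*Z)/3 = 32*Z/3)
z(X) = √(-10 + X) (z(X) = √(X + (-7 - 3)) = √(X - 10) = √(-10 + X))
r(191, 224) - z(219) = (32/3)*191 - √(-10 + 219) = 6112/3 - √209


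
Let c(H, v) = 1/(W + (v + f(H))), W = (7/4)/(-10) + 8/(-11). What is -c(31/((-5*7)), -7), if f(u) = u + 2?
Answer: 3080/20907 ≈ 0.14732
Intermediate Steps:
f(u) = 2 + u
W = -397/440 (W = (7*(1/4))*(-1/10) + 8*(-1/11) = (7/4)*(-1/10) - 8/11 = -7/40 - 8/11 = -397/440 ≈ -0.90227)
c(H, v) = 1/(483/440 + H + v) (c(H, v) = 1/(-397/440 + (v + (2 + H))) = 1/(-397/440 + (2 + H + v)) = 1/(483/440 + H + v))
-c(31/((-5*7)), -7) = -440/(483 + 440*(31/((-5*7))) + 440*(-7)) = -440/(483 + 440*(31/(-35)) - 3080) = -440/(483 + 440*(31*(-1/35)) - 3080) = -440/(483 + 440*(-31/35) - 3080) = -440/(483 - 2728/7 - 3080) = -440/(-20907/7) = -440*(-7)/20907 = -1*(-3080/20907) = 3080/20907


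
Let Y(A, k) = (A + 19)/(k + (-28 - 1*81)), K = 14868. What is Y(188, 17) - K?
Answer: -59481/4 ≈ -14870.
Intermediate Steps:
Y(A, k) = (19 + A)/(-109 + k) (Y(A, k) = (19 + A)/(k + (-28 - 81)) = (19 + A)/(k - 109) = (19 + A)/(-109 + k))
Y(188, 17) - K = (19 + 188)/(-109 + 17) - 1*14868 = 207/(-92) - 14868 = -1/92*207 - 14868 = -9/4 - 14868 = -59481/4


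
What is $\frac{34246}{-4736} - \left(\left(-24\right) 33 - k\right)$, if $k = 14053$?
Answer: $\frac{35135837}{2368} \approx 14838.0$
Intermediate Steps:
$\frac{34246}{-4736} - \left(\left(-24\right) 33 - k\right) = \frac{34246}{-4736} - \left(\left(-24\right) 33 - 14053\right) = 34246 \left(- \frac{1}{4736}\right) - \left(-792 - 14053\right) = - \frac{17123}{2368} - -14845 = - \frac{17123}{2368} + 14845 = \frac{35135837}{2368}$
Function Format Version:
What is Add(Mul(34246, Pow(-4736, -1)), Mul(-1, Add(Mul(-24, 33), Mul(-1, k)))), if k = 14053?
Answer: Rational(35135837, 2368) ≈ 14838.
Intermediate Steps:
Add(Mul(34246, Pow(-4736, -1)), Mul(-1, Add(Mul(-24, 33), Mul(-1, k)))) = Add(Mul(34246, Pow(-4736, -1)), Mul(-1, Add(Mul(-24, 33), Mul(-1, 14053)))) = Add(Mul(34246, Rational(-1, 4736)), Mul(-1, Add(-792, -14053))) = Add(Rational(-17123, 2368), Mul(-1, -14845)) = Add(Rational(-17123, 2368), 14845) = Rational(35135837, 2368)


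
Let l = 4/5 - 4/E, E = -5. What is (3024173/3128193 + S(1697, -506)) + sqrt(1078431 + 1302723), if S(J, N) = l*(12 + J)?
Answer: 42783775561/15640965 + sqrt(2381154) ≈ 4278.5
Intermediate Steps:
l = 8/5 (l = 4/5 - 4/(-5) = 4*(1/5) - 4*(-1/5) = 4/5 + 4/5 = 8/5 ≈ 1.6000)
S(J, N) = 96/5 + 8*J/5 (S(J, N) = 8*(12 + J)/5 = 96/5 + 8*J/5)
(3024173/3128193 + S(1697, -506)) + sqrt(1078431 + 1302723) = (3024173/3128193 + (96/5 + (8/5)*1697)) + sqrt(1078431 + 1302723) = (3024173*(1/3128193) + (96/5 + 13576/5)) + sqrt(2381154) = (3024173/3128193 + 13672/5) + sqrt(2381154) = 42783775561/15640965 + sqrt(2381154)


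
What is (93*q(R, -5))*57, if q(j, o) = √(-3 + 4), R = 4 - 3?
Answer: 5301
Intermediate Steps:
R = 1
q(j, o) = 1 (q(j, o) = √1 = 1)
(93*q(R, -5))*57 = (93*1)*57 = 93*57 = 5301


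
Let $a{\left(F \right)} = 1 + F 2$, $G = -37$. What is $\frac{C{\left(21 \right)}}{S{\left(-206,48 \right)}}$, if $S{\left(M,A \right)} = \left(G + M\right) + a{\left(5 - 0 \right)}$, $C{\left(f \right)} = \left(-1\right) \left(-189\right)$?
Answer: $- \frac{189}{232} \approx -0.81466$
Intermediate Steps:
$C{\left(f \right)} = 189$
$a{\left(F \right)} = 1 + 2 F$
$S{\left(M,A \right)} = -26 + M$ ($S{\left(M,A \right)} = \left(-37 + M\right) + \left(1 + 2 \left(5 - 0\right)\right) = \left(-37 + M\right) + \left(1 + 2 \left(5 + 0\right)\right) = \left(-37 + M\right) + \left(1 + 2 \cdot 5\right) = \left(-37 + M\right) + \left(1 + 10\right) = \left(-37 + M\right) + 11 = -26 + M$)
$\frac{C{\left(21 \right)}}{S{\left(-206,48 \right)}} = \frac{189}{-26 - 206} = \frac{189}{-232} = 189 \left(- \frac{1}{232}\right) = - \frac{189}{232}$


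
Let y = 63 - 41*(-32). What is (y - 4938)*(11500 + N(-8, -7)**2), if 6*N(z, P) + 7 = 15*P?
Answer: -379944068/9 ≈ -4.2216e+7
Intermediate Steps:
N(z, P) = -7/6 + 5*P/2 (N(z, P) = -7/6 + (15*P)/6 = -7/6 + 5*P/2)
y = 1375 (y = 63 + 1312 = 1375)
(y - 4938)*(11500 + N(-8, -7)**2) = (1375 - 4938)*(11500 + (-7/6 + (5/2)*(-7))**2) = -3563*(11500 + (-7/6 - 35/2)**2) = -3563*(11500 + (-56/3)**2) = -3563*(11500 + 3136/9) = -3563*106636/9 = -379944068/9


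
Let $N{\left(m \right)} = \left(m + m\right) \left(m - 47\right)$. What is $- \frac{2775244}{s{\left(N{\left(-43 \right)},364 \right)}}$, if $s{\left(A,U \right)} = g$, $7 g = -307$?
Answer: $\frac{19426708}{307} \approx 63279.0$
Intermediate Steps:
$g = - \frac{307}{7}$ ($g = \frac{1}{7} \left(-307\right) = - \frac{307}{7} \approx -43.857$)
$N{\left(m \right)} = 2 m \left(-47 + m\right)$
$s{\left(A,U \right)} = - \frac{307}{7}$
$- \frac{2775244}{s{\left(N{\left(-43 \right)},364 \right)}} = - \frac{2775244}{- \frac{307}{7}} = \left(-2775244\right) \left(- \frac{7}{307}\right) = \frac{19426708}{307}$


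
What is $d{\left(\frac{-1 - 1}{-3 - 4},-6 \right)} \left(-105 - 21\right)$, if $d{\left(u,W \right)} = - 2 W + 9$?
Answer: $-2646$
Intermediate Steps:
$d{\left(u,W \right)} = 9 - 2 W$
$d{\left(\frac{-1 - 1}{-3 - 4},-6 \right)} \left(-105 - 21\right) = \left(9 - -12\right) \left(-105 - 21\right) = \left(9 + 12\right) \left(-126\right) = 21 \left(-126\right) = -2646$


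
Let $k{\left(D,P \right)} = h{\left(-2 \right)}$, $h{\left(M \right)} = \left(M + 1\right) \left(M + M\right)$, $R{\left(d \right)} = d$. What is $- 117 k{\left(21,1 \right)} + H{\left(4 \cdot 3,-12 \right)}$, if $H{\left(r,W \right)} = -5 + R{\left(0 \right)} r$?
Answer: $-473$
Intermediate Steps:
$h{\left(M \right)} = 2 M \left(1 + M\right)$ ($h{\left(M \right)} = \left(1 + M\right) 2 M = 2 M \left(1 + M\right)$)
$k{\left(D,P \right)} = 4$ ($k{\left(D,P \right)} = 2 \left(-2\right) \left(1 - 2\right) = 2 \left(-2\right) \left(-1\right) = 4$)
$H{\left(r,W \right)} = -5$ ($H{\left(r,W \right)} = -5 + 0 r = -5 + 0 = -5$)
$- 117 k{\left(21,1 \right)} + H{\left(4 \cdot 3,-12 \right)} = \left(-117\right) 4 - 5 = -468 - 5 = -473$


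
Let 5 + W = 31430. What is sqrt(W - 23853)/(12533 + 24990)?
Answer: 2*sqrt(1893)/37523 ≈ 0.0023190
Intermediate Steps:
W = 31425 (W = -5 + 31430 = 31425)
sqrt(W - 23853)/(12533 + 24990) = sqrt(31425 - 23853)/(12533 + 24990) = sqrt(7572)/37523 = (2*sqrt(1893))*(1/37523) = 2*sqrt(1893)/37523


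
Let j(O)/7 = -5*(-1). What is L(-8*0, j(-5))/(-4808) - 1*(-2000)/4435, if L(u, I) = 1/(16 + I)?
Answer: 98082313/217499496 ≈ 0.45095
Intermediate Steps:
j(O) = 35 (j(O) = 7*(-5*(-1)) = 7*5 = 35)
L(-8*0, j(-5))/(-4808) - 1*(-2000)/4435 = 1/((16 + 35)*(-4808)) - 1*(-2000)/4435 = -1/4808/51 + 2000*(1/4435) = (1/51)*(-1/4808) + 400/887 = -1/245208 + 400/887 = 98082313/217499496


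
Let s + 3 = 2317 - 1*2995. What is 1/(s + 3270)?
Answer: 1/2589 ≈ 0.00038625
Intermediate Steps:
s = -681 (s = -3 + (2317 - 1*2995) = -3 + (2317 - 2995) = -3 - 678 = -681)
1/(s + 3270) = 1/(-681 + 3270) = 1/2589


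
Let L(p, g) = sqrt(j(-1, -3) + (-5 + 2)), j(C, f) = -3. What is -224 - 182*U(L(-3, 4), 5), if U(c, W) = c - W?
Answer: 686 - 182*I*sqrt(6) ≈ 686.0 - 445.81*I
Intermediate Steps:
L(p, g) = I*sqrt(6) (L(p, g) = sqrt(-3 + (-5 + 2)) = sqrt(-3 - 3) = sqrt(-6) = I*sqrt(6))
-224 - 182*U(L(-3, 4), 5) = -224 - 182*(I*sqrt(6) - 1*5) = -224 - 182*(I*sqrt(6) - 5) = -224 - 182*(-5 + I*sqrt(6)) = -224 + (910 - 182*I*sqrt(6)) = 686 - 182*I*sqrt(6)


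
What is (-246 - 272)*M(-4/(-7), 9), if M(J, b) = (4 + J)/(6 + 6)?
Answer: -592/3 ≈ -197.33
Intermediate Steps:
M(J, b) = ⅓ + J/12 (M(J, b) = (4 + J)/12 = (4 + J)*(1/12) = ⅓ + J/12)
(-246 - 272)*M(-4/(-7), 9) = (-246 - 272)*(⅓ + (-4/(-7))/12) = -518*(⅓ + (-4*(-⅐))/12) = -518*(⅓ + (1/12)*(4/7)) = -518*(⅓ + 1/21) = -518*8/21 = -592/3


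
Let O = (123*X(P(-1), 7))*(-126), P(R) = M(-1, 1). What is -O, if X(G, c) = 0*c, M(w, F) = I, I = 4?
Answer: 0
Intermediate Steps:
M(w, F) = 4
P(R) = 4
X(G, c) = 0
O = 0 (O = (123*0)*(-126) = 0*(-126) = 0)
-O = -1*0 = 0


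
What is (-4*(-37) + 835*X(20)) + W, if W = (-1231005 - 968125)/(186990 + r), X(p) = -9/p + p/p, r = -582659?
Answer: 969876521/1582676 ≈ 612.81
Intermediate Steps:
X(p) = 1 - 9/p (X(p) = -9/p + 1 = 1 - 9/p)
W = 2199130/395669 (W = (-1231005 - 968125)/(186990 - 582659) = -2199130/(-395669) = -2199130*(-1/395669) = 2199130/395669 ≈ 5.5580)
(-4*(-37) + 835*X(20)) + W = (-4*(-37) + 835*((-9 + 20)/20)) + 2199130/395669 = (148 + 835*((1/20)*11)) + 2199130/395669 = (148 + 835*(11/20)) + 2199130/395669 = (148 + 1837/4) + 2199130/395669 = 2429/4 + 2199130/395669 = 969876521/1582676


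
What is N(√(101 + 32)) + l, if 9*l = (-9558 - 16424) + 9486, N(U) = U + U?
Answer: -16496/9 + 2*√133 ≈ -1809.8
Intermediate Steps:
N(U) = 2*U
l = -16496/9 (l = ((-9558 - 16424) + 9486)/9 = (-25982 + 9486)/9 = (⅑)*(-16496) = -16496/9 ≈ -1832.9)
N(√(101 + 32)) + l = 2*√(101 + 32) - 16496/9 = 2*√133 - 16496/9 = -16496/9 + 2*√133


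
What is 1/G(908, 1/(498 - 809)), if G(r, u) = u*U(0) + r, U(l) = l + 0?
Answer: 1/908 ≈ 0.0011013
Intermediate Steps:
U(l) = l
G(r, u) = r (G(r, u) = u*0 + r = 0 + r = r)
1/G(908, 1/(498 - 809)) = 1/908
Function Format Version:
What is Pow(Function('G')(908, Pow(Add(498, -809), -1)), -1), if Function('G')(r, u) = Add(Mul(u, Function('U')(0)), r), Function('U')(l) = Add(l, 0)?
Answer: Rational(1, 908) ≈ 0.0011013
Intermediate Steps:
Function('U')(l) = l
Function('G')(r, u) = r (Function('G')(r, u) = Add(Mul(u, 0), r) = Add(0, r) = r)
Pow(Function('G')(908, Pow(Add(498, -809), -1)), -1) = Pow(908, -1) = Rational(1, 908)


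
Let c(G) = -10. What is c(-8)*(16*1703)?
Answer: -272480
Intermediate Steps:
c(-8)*(16*1703) = -160*1703 = -10*27248 = -272480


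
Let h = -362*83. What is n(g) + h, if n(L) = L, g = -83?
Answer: -30129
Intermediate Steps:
h = -30046
n(g) + h = -83 - 30046 = -30129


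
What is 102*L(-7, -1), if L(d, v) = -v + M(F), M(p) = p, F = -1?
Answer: 0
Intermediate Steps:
L(d, v) = -1 - v (L(d, v) = -v - 1 = -1 - v)
102*L(-7, -1) = 102*(-1 - 1*(-1)) = 102*(-1 + 1) = 102*0 = 0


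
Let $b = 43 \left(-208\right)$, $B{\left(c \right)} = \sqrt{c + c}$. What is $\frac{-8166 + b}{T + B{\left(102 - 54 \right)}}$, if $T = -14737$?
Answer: $\frac{252150070}{217179073} + \frac{68440 \sqrt{6}}{217179073} \approx 1.1618$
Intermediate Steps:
$B{\left(c \right)} = \sqrt{2} \sqrt{c}$ ($B{\left(c \right)} = \sqrt{2 c} = \sqrt{2} \sqrt{c}$)
$b = -8944$
$\frac{-8166 + b}{T + B{\left(102 - 54 \right)}} = \frac{-8166 - 8944}{-14737 + \sqrt{2} \sqrt{102 - 54}} = - \frac{17110}{-14737 + \sqrt{2} \sqrt{48}} = - \frac{17110}{-14737 + \sqrt{2} \cdot 4 \sqrt{3}} = - \frac{17110}{-14737 + 4 \sqrt{6}}$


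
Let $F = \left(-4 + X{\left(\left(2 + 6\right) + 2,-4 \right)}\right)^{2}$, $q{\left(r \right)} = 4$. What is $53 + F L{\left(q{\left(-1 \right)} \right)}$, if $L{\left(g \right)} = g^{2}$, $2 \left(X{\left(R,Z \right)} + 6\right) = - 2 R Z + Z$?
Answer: $12597$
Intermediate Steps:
$X{\left(R,Z \right)} = -6 + \frac{Z}{2} - R Z$ ($X{\left(R,Z \right)} = -6 + \frac{- 2 R Z + Z}{2} = -6 + \frac{Z - 2 R Z}{2} = -6 - \left(- \frac{Z}{2} + R Z\right) = -6 + \frac{Z}{2} - R Z$)
$F = 784$ ($F = \left(-4 - \left(8 + \left(\left(2 + 6\right) + 2\right) \left(-4\right)\right)\right)^{2} = \left(-4 - \left(8 + \left(8 + 2\right) \left(-4\right)\right)\right)^{2} = \left(-4 - \left(8 - 40\right)\right)^{2} = \left(-4 - -32\right)^{2} = \left(-4 + 32\right)^{2} = 28^{2} = 784$)
$53 + F L{\left(q{\left(-1 \right)} \right)} = 53 + 784 \cdot 4^{2} = 53 + 784 \cdot 16 = 53 + 12544 = 12597$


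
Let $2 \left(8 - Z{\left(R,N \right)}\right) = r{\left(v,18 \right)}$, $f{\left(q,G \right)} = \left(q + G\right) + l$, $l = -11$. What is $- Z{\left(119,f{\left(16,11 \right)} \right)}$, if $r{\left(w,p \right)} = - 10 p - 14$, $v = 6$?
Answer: $-105$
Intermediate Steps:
$r{\left(w,p \right)} = -14 - 10 p$
$f{\left(q,G \right)} = -11 + G + q$ ($f{\left(q,G \right)} = \left(q + G\right) - 11 = \left(G + q\right) - 11 = -11 + G + q$)
$Z{\left(R,N \right)} = 105$ ($Z{\left(R,N \right)} = 8 - \frac{-14 - 180}{2} = 8 - -97 = 8 + 97 = 105$)
$- Z{\left(119,f{\left(16,11 \right)} \right)} = \left(-1\right) 105 = -105$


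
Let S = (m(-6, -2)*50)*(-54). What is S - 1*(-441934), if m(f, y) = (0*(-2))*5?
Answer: 441934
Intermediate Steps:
m(f, y) = 0 (m(f, y) = 0*5 = 0)
S = 0 (S = (0*50)*(-54) = 0*(-54) = 0)
S - 1*(-441934) = 0 - 1*(-441934) = 0 + 441934 = 441934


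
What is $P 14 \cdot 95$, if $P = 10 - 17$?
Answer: $-9310$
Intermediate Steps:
$P = -7$
$P 14 \cdot 95 = \left(-7\right) 14 \cdot 95 = \left(-98\right) 95 = -9310$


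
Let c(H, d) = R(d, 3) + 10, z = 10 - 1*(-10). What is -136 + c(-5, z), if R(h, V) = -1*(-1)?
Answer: -125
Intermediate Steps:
z = 20 (z = 10 + 10 = 20)
R(h, V) = 1
c(H, d) = 11 (c(H, d) = 1 + 10 = 11)
-136 + c(-5, z) = -136 + 11 = -125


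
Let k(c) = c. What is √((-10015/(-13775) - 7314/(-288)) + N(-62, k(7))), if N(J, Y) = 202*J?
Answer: I*√13659724774815/33060 ≈ 111.79*I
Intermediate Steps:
√((-10015/(-13775) - 7314/(-288)) + N(-62, k(7))) = √((-10015/(-13775) - 7314/(-288)) + 202*(-62)) = √((-10015*(-1/13775) - 7314*(-1/288)) - 12524) = √((2003/2755 + 1219/48) - 12524) = √(3454489/132240 - 12524) = √(-1652719271/132240) = I*√13659724774815/33060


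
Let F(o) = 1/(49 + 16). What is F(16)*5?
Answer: 1/13 ≈ 0.076923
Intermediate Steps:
F(o) = 1/65
F(16)*5 = (1/65)*5 = 1/13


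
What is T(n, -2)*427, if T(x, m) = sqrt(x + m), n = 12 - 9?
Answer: 427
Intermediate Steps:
n = 3
T(x, m) = sqrt(m + x)
T(n, -2)*427 = sqrt(-2 + 3)*427 = sqrt(1)*427 = 1*427 = 427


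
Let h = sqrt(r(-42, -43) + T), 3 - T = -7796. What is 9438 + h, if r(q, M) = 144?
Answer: 9438 + 13*sqrt(47) ≈ 9527.1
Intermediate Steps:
T = 7799 (T = 3 - 1*(-7796) = 3 + 7796 = 7799)
h = 13*sqrt(47) (h = sqrt(144 + 7799) = sqrt(7943) = 13*sqrt(47) ≈ 89.124)
9438 + h = 9438 + 13*sqrt(47)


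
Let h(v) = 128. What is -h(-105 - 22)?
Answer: -128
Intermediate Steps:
-h(-105 - 22) = -1*128 = -128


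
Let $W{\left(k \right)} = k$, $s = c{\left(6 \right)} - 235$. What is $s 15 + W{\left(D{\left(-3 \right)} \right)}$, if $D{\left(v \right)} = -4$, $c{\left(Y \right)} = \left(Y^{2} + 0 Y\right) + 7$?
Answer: $-2884$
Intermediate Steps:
$c{\left(Y \right)} = 7 + Y^{2}$ ($c{\left(Y \right)} = \left(Y^{2} + 0\right) + 7 = Y^{2} + 7 = 7 + Y^{2}$)
$s = -192$ ($s = \left(7 + 6^{2}\right) - 235 = \left(7 + 36\right) - 235 = 43 - 235 = -192$)
$s 15 + W{\left(D{\left(-3 \right)} \right)} = \left(-192\right) 15 - 4 = -2880 - 4 = -2884$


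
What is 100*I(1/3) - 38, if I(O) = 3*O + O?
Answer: 286/3 ≈ 95.333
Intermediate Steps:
I(O) = 4*O
100*I(1/3) - 38 = 100*(4/3) - 38 = 400/3 - 38 = 286/3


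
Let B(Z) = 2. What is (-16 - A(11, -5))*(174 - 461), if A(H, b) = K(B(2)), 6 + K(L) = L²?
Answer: 4018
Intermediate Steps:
K(L) = -6 + L²
A(H, b) = -2 (A(H, b) = -6 + 2² = -6 + 4 = -2)
(-16 - A(11, -5))*(174 - 461) = (-16 - 1*(-2))*(174 - 461) = (-16 + 2)*(-287) = -14*(-287) = 4018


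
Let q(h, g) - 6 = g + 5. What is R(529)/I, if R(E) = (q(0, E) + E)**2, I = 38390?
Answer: 1142761/38390 ≈ 29.767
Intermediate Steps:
q(h, g) = 11 + g (q(h, g) = 6 + (g + 5) = 6 + (5 + g) = 11 + g)
R(E) = (11 + 2*E)**2 (R(E) = ((11 + E) + E)**2 = (11 + 2*E)**2)
R(529)/I = (11 + 2*529)**2/38390 = (11 + 1058)**2*(1/38390) = 1069**2*(1/38390) = 1142761*(1/38390) = 1142761/38390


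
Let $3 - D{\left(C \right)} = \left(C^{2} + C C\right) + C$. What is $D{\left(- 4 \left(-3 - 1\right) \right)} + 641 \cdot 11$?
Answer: $6526$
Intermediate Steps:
$D{\left(C \right)} = 3 - C - 2 C^{2}$ ($D{\left(C \right)} = 3 - \left(\left(C^{2} + C C\right) + C\right) = 3 - \left(\left(C^{2} + C^{2}\right) + C\right) = 3 - \left(2 C^{2} + C\right) = 3 - \left(C + 2 C^{2}\right) = 3 - C - 2 C^{2}$)
$D{\left(- 4 \left(-3 - 1\right) \right)} + 641 \cdot 11 = \left(3 - - 4 \left(-3 - 1\right) - 2 \left(- 4 \left(-3 - 1\right)\right)^{2}\right) + 641 \cdot 11 = \left(3 - \left(-4\right) \left(-4\right) - 2 \left(\left(-4\right) \left(-4\right)\right)^{2}\right) + 7051 = \left(3 - 16 - 2 \cdot 16^{2}\right) + 7051 = \left(3 - 16 - 512\right) + 7051 = -525 + 7051 = 6526$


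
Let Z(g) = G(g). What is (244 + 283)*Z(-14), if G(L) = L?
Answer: -7378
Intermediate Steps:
Z(g) = g
(244 + 283)*Z(-14) = (244 + 283)*(-14) = 527*(-14) = -7378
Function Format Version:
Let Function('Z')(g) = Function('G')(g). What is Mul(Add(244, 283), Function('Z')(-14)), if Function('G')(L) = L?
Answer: -7378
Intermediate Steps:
Function('Z')(g) = g
Mul(Add(244, 283), Function('Z')(-14)) = Mul(Add(244, 283), -14) = Mul(527, -14) = -7378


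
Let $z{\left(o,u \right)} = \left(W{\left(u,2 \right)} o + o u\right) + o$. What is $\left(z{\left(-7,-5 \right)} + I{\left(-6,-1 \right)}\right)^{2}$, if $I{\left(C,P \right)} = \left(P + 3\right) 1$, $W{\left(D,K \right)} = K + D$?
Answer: $2601$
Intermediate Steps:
$W{\left(D,K \right)} = D + K$
$I{\left(C,P \right)} = 3 + P$ ($I{\left(C,P \right)} = \left(3 + P\right) 1 = 3 + P$)
$z{\left(o,u \right)} = o + o u + o \left(2 + u\right)$ ($z{\left(o,u \right)} = \left(\left(u + 2\right) o + o u\right) + o = \left(\left(2 + u\right) o + o u\right) + o = \left(o \left(2 + u\right) + o u\right) + o = \left(o u + o \left(2 + u\right)\right) + o = o + o u + o \left(2 + u\right)$)
$\left(z{\left(-7,-5 \right)} + I{\left(-6,-1 \right)}\right)^{2} = \left(- 7 \left(3 + 2 \left(-5\right)\right) + \left(3 - 1\right)\right)^{2} = \left(- 7 \left(3 - 10\right) + 2\right)^{2} = \left(\left(-7\right) \left(-7\right) + 2\right)^{2} = \left(49 + 2\right)^{2} = 51^{2} = 2601$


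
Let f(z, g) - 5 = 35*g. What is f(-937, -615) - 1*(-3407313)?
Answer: 3385793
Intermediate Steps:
f(z, g) = 5 + 35*g
f(-937, -615) - 1*(-3407313) = (5 + 35*(-615)) - 1*(-3407313) = (5 - 21525) + 3407313 = -21520 + 3407313 = 3385793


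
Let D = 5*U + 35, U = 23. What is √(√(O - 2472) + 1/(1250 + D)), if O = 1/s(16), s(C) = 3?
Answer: √(126 + 58800*I*√22245)/420 ≈ 4.9858 + 4.9857*I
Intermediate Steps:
D = 150 (D = 5*23 + 35 = 115 + 35 = 150)
O = ⅓ (O = 1/3 = ⅓ ≈ 0.33333)
√(√(O - 2472) + 1/(1250 + D)) = √(√(⅓ - 2472) + 1/(1250 + 150)) = √(√(-7415/3) + 1/1400) = √(I*√22245/3 + 1/1400) = √(1/1400 + I*√22245/3)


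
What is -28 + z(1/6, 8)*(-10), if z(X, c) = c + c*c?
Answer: -748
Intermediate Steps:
z(X, c) = c + c²
-28 + z(1/6, 8)*(-10) = -28 + (8*(1 + 8))*(-10) = -28 + (8*9)*(-10) = -28 + 72*(-10) = -28 - 720 = -748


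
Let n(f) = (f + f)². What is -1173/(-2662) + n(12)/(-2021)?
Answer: 837321/5379902 ≈ 0.15564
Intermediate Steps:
n(f) = 4*f² (n(f) = (2*f)² = 4*f²)
-1173/(-2662) + n(12)/(-2021) = -1173/(-2662) + (4*12²)/(-2021) = -1173*(-1/2662) + (4*144)*(-1/2021) = 1173/2662 + 576*(-1/2021) = 1173/2662 - 576/2021 = 837321/5379902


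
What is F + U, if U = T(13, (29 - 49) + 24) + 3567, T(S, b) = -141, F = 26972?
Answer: 30398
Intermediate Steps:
U = 3426 (U = -141 + 3567 = 3426)
F + U = 26972 + 3426 = 30398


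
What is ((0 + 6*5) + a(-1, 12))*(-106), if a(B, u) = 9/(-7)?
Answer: -21306/7 ≈ -3043.7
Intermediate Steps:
a(B, u) = -9/7 (a(B, u) = 9*(-1/7) = -9/7)
((0 + 6*5) + a(-1, 12))*(-106) = ((0 + 6*5) - 9/7)*(-106) = ((0 + 30) - 9/7)*(-106) = (30 - 9/7)*(-106) = (201/7)*(-106) = -21306/7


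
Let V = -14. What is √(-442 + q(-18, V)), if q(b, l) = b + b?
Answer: I*√478 ≈ 21.863*I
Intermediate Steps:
q(b, l) = 2*b
√(-442 + q(-18, V)) = √(-442 + 2*(-18)) = √(-442 - 36) = √(-478) = I*√478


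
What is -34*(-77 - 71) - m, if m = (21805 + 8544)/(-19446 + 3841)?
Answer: 78554709/15605 ≈ 5033.9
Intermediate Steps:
m = -30349/15605 (m = 30349/(-15605) = 30349*(-1/15605) = -30349/15605 ≈ -1.9448)
-34*(-77 - 71) - m = -34*(-77 - 71) - 1*(-30349/15605) = -34*(-148) + 30349/15605 = 5032 + 30349/15605 = 78554709/15605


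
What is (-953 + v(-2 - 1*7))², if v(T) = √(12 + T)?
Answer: (953 - √3)² ≈ 9.0491e+5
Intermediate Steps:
(-953 + v(-2 - 1*7))² = (-953 + √(12 + (-2 - 1*7)))² = (-953 + √(12 + (-2 - 7)))² = (-953 + √(12 - 9))² = (-953 + √3)²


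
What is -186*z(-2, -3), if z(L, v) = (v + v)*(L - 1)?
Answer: -3348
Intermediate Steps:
z(L, v) = 2*v*(-1 + L) (z(L, v) = (2*v)*(-1 + L) = 2*v*(-1 + L))
-186*z(-2, -3) = -372*(-3)*(-1 - 2) = -372*(-3)*(-3) = -186*18 = -3348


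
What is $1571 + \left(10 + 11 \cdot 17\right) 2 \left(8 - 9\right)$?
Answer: $1177$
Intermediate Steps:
$1571 + \left(10 + 11 \cdot 17\right) 2 \left(8 - 9\right) = 1571 + \left(10 + 187\right) 2 \left(-1\right) = 1571 + 197 \left(-2\right) = 1571 - 394 = 1177$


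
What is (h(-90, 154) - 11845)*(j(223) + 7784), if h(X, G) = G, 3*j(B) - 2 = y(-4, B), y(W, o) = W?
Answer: -90994950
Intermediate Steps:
j(B) = -⅔ (j(B) = ⅔ + (⅓)*(-4) = ⅔ - 4/3 = -⅔)
(h(-90, 154) - 11845)*(j(223) + 7784) = (154 - 11845)*(-⅔ + 7784) = -11691*23350/3 = -90994950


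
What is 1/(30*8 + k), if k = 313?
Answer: 1/553 ≈ 0.0018083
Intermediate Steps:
1/(30*8 + k) = 1/(30*8 + 313) = 1/(240 + 313) = 1/553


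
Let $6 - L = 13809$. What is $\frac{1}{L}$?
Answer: $- \frac{1}{13803} \approx -7.2448 \cdot 10^{-5}$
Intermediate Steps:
$L = -13803$ ($L = 6 - 13809 = -13803$)
$\frac{1}{L} = \frac{1}{-13803} = - \frac{1}{13803}$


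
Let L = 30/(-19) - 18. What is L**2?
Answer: 138384/361 ≈ 383.33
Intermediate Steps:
L = -372/19 (L = 30*(-1/19) - 18 = -30/19 - 18 = -372/19 ≈ -19.579)
L**2 = (-372/19)**2 = 138384/361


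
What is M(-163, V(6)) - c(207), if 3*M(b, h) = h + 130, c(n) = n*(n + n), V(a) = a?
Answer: -256958/3 ≈ -85653.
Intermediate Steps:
c(n) = 2*n² (c(n) = n*(2*n) = 2*n²)
M(b, h) = 130/3 + h/3 (M(b, h) = (h + 130)/3 = (130 + h)/3 = 130/3 + h/3)
M(-163, V(6)) - c(207) = (130/3 + (⅓)*6) - 2*207² = (130/3 + 2) - 2*42849 = 136/3 - 1*85698 = 136/3 - 85698 = -256958/3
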